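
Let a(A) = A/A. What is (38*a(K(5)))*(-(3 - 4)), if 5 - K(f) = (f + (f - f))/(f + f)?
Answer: 38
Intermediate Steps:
K(f) = 9/2 (K(f) = 5 - (f + (f - f))/(f + f) = 5 - (f + 0)/(2*f) = 5 - f*1/(2*f) = 5 - 1*1/2 = 5 - 1/2 = 9/2)
a(A) = 1
(38*a(K(5)))*(-(3 - 4)) = (38*1)*(-(3 - 4)) = 38*(-1*(-1)) = 38*1 = 38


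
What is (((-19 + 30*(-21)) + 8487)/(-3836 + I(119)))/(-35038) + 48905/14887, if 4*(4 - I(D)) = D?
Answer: 13234708506277/4028660287791 ≈ 3.2851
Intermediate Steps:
I(D) = 4 - D/4
(((-19 + 30*(-21)) + 8487)/(-3836 + I(119)))/(-35038) + 48905/14887 = (((-19 + 30*(-21)) + 8487)/(-3836 + (4 - ¼*119)))/(-35038) + 48905/14887 = (((-19 - 630) + 8487)/(-3836 + (4 - 119/4)))*(-1/35038) + 48905*(1/14887) = ((-649 + 8487)/(-3836 - 103/4))*(-1/35038) + 48905/14887 = (7838/(-15447/4))*(-1/35038) + 48905/14887 = (7838*(-4/15447))*(-1/35038) + 48905/14887 = -31352/15447*(-1/35038) + 48905/14887 = 15676/270615993 + 48905/14887 = 13234708506277/4028660287791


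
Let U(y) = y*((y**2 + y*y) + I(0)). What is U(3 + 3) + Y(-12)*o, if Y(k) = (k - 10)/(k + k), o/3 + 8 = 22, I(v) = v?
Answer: 941/2 ≈ 470.50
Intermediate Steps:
o = 42 (o = -24 + 3*22 = -24 + 66 = 42)
U(y) = 2*y**3 (U(y) = y*((y**2 + y*y) + 0) = y*((y**2 + y**2) + 0) = y*(2*y**2 + 0) = y*(2*y**2) = 2*y**3)
Y(k) = (-10 + k)/(2*k) (Y(k) = (-10 + k)/((2*k)) = (-10 + k)*(1/(2*k)) = (-10 + k)/(2*k))
U(3 + 3) + Y(-12)*o = 2*(3 + 3)**3 + ((1/2)*(-10 - 12)/(-12))*42 = 2*6**3 + ((1/2)*(-1/12)*(-22))*42 = 2*216 + (11/12)*42 = 432 + 77/2 = 941/2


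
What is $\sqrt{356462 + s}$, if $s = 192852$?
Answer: $\sqrt{549314} \approx 741.16$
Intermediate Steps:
$\sqrt{356462 + s} = \sqrt{356462 + 192852} = \sqrt{549314}$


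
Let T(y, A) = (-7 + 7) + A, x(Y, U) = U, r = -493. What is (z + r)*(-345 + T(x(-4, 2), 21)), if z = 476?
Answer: 5508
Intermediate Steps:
T(y, A) = A (T(y, A) = 0 + A = A)
(z + r)*(-345 + T(x(-4, 2), 21)) = (476 - 493)*(-345 + 21) = -17*(-324) = 5508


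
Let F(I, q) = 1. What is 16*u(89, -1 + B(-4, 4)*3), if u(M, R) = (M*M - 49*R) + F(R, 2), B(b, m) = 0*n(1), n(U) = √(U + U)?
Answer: 127536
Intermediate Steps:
n(U) = √2*√U (n(U) = √(2*U) = √2*√U)
B(b, m) = 0 (B(b, m) = 0*(√2*√1) = 0*(√2*1) = 0*√2 = 0)
u(M, R) = 1 + M² - 49*R (u(M, R) = (M*M - 49*R) + 1 = (M² - 49*R) + 1 = 1 + M² - 49*R)
16*u(89, -1 + B(-4, 4)*3) = 16*(1 + 89² - 49*(-1 + 0*3)) = 16*(1 + 7921 - 49*(-1 + 0)) = 16*(1 + 7921 - 49*(-1)) = 16*(1 + 7921 + 49) = 16*7971 = 127536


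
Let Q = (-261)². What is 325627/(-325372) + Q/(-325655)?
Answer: -128206726697/105959018660 ≈ -1.2100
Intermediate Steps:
Q = 68121
325627/(-325372) + Q/(-325655) = 325627/(-325372) + 68121/(-325655) = 325627*(-1/325372) + 68121*(-1/325655) = -325627/325372 - 68121/325655 = -128206726697/105959018660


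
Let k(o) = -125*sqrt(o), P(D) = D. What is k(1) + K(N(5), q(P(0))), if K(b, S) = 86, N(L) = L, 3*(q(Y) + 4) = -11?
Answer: -39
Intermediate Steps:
q(Y) = -23/3 (q(Y) = -4 + (1/3)*(-11) = -4 - 11/3 = -23/3)
k(1) + K(N(5), q(P(0))) = -125*sqrt(1) + 86 = -125*1 + 86 = -125 + 86 = -39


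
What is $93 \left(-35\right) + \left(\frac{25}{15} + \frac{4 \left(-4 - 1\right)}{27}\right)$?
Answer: $- \frac{87860}{27} \approx -3254.1$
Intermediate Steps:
$93 \left(-35\right) + \left(\frac{25}{15} + \frac{4 \left(-4 - 1\right)}{27}\right) = -3255 + \left(25 \cdot \frac{1}{15} + 4 \left(-5\right) \frac{1}{27}\right) = -3255 + \left(\frac{5}{3} - \frac{20}{27}\right) = -3255 + \frac{25}{27} = - \frac{87860}{27}$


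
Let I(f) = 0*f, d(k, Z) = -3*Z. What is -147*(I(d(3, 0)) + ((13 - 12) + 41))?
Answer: -6174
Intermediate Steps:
I(f) = 0
-147*(I(d(3, 0)) + ((13 - 12) + 41)) = -147*(0 + ((13 - 12) + 41)) = -147*(0 + (1 + 41)) = -147*(0 + 42) = -147*42 = -6174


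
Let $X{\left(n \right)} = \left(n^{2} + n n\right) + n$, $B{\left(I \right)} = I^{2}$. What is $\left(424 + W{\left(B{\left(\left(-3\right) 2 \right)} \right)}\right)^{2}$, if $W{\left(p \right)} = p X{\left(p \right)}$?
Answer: $9031081024$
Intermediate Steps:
$X{\left(n \right)} = n + 2 n^{2}$ ($X{\left(n \right)} = \left(n^{2} + n^{2}\right) + n = 2 n^{2} + n = n + 2 n^{2}$)
$W{\left(p \right)} = p^{2} \left(1 + 2 p\right)$ ($W{\left(p \right)} = p p \left(1 + 2 p\right) = p^{2} \left(1 + 2 p\right)$)
$\left(424 + W{\left(B{\left(\left(-3\right) 2 \right)} \right)}\right)^{2} = \left(424 + \left(\left(\left(-3\right) 2\right)^{2}\right)^{2} \left(1 + 2 \left(\left(-3\right) 2\right)^{2}\right)\right)^{2} = \left(424 + \left(\left(-6\right)^{2}\right)^{2} \left(1 + 2 \left(-6\right)^{2}\right)\right)^{2} = \left(424 + 36^{2} \left(1 + 2 \cdot 36\right)\right)^{2} = \left(424 + 1296 \left(1 + 72\right)\right)^{2} = \left(424 + 1296 \cdot 73\right)^{2} = \left(424 + 94608\right)^{2} = 95032^{2} = 9031081024$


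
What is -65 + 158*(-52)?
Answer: -8281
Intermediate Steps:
-65 + 158*(-52) = -65 - 8216 = -8281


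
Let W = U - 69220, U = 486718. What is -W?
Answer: -417498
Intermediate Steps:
W = 417498 (W = 486718 - 69220 = 417498)
-W = -1*417498 = -417498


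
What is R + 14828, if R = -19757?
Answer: -4929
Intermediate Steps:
R + 14828 = -19757 + 14828 = -4929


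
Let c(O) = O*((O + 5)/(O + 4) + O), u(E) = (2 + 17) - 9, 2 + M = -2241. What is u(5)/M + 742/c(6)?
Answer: 8319400/477759 ≈ 17.413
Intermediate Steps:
M = -2243 (M = -2 - 2241 = -2243)
u(E) = 10 (u(E) = 19 - 9 = 10)
c(O) = O*(O + (5 + O)/(4 + O)) (c(O) = O*((5 + O)/(4 + O) + O) = O*(O + (5 + O)/(4 + O)))
u(5)/M + 742/c(6) = 10/(-2243) + 742/((6*(5 + 6² + 5*6)/(4 + 6))) = 10*(-1/2243) + 742/((6*(5 + 36 + 30)/10)) = -10/2243 + 742/((6*(⅒)*71)) = -10/2243 + 742/(213/5) = -10/2243 + 742*(5/213) = -10/2243 + 3710/213 = 8319400/477759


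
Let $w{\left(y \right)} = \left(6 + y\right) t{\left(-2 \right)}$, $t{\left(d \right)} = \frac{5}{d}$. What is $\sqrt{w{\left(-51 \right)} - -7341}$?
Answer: $\frac{\sqrt{29814}}{2} \approx 86.334$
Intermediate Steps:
$w{\left(y \right)} = -15 - \frac{5 y}{2}$ ($w{\left(y \right)} = \left(6 + y\right) \frac{5}{-2} = \left(6 + y\right) 5 \left(- \frac{1}{2}\right) = \left(6 + y\right) \left(- \frac{5}{2}\right) = -15 - \frac{5 y}{2}$)
$\sqrt{w{\left(-51 \right)} - -7341} = \sqrt{\left(-15 - - \frac{255}{2}\right) - -7341} = \sqrt{\left(-15 + \frac{255}{2}\right) + \left(-6 + 7347\right)} = \sqrt{\frac{225}{2} + 7341} = \sqrt{\frac{14907}{2}} = \frac{\sqrt{29814}}{2}$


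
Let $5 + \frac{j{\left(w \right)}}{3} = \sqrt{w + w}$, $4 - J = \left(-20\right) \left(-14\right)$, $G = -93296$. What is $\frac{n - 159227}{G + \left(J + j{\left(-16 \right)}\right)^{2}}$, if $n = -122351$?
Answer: $- \frac{281578 i}{- 8903 i + 6984 \sqrt{2}} \approx 14.178 - 15.729 i$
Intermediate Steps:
$J = -276$ ($J = 4 - \left(-20\right) \left(-14\right) = 4 - 280 = -276$)
$j{\left(w \right)} = -15 + 3 \sqrt{2} \sqrt{w}$ ($j{\left(w \right)} = -15 + 3 \sqrt{w + w} = -15 + 3 \sqrt{2 w} = -15 + 3 \sqrt{2} \sqrt{w}$)
$\frac{n - 159227}{G + \left(J + j{\left(-16 \right)}\right)^{2}} = \frac{-122351 - 159227}{-93296 + \left(-276 - \left(15 - 3 \sqrt{2} \sqrt{-16}\right)\right)^{2}} = - \frac{281578}{-93296 + \left(-276 - \left(15 - 3 \sqrt{2} \cdot 4 i\right)\right)^{2}} = - \frac{281578}{-93296 + \left(-276 - \left(15 - 12 i \sqrt{2}\right)\right)^{2}} = - \frac{281578}{-93296 + \left(-291 + 12 i \sqrt{2}\right)^{2}}$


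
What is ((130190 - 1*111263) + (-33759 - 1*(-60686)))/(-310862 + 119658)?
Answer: -22927/95602 ≈ -0.23982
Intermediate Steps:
((130190 - 1*111263) + (-33759 - 1*(-60686)))/(-310862 + 119658) = ((130190 - 111263) + (-33759 + 60686))/(-191204) = (18927 + 26927)*(-1/191204) = 45854*(-1/191204) = -22927/95602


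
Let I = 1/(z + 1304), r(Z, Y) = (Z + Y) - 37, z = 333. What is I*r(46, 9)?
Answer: 18/1637 ≈ 0.010996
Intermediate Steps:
r(Z, Y) = -37 + Y + Z (r(Z, Y) = (Y + Z) - 37 = -37 + Y + Z)
I = 1/1637 (I = 1/(333 + 1304) = 1/1637 ≈ 0.00061087)
I*r(46, 9) = (-37 + 9 + 46)/1637 = (1/1637)*18 = 18/1637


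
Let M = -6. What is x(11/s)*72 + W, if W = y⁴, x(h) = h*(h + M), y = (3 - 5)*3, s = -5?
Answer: 64872/25 ≈ 2594.9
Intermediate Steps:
y = -6 (y = -2*3 = -6)
x(h) = h*(-6 + h) (x(h) = h*(h - 6) = h*(-6 + h))
W = 1296 (W = (-6)⁴ = 1296)
x(11/s)*72 + W = ((11/(-5))*(-6 + 11/(-5)))*72 + 1296 = ((11*(-⅕))*(-6 + 11*(-⅕)))*72 + 1296 = -11*(-6 - 11/5)/5*72 + 1296 = -11/5*(-41/5)*72 + 1296 = (451/25)*72 + 1296 = 32472/25 + 1296 = 64872/25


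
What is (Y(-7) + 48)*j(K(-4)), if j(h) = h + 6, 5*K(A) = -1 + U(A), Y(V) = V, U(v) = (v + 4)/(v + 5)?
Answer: 1189/5 ≈ 237.80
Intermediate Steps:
U(v) = (4 + v)/(5 + v)
K(A) = -1/5 + (4 + A)/(5*(5 + A)) (K(A) = (-1 + (4 + A)/(5 + A))/5 = -1/5 + (4 + A)/(5*(5 + A)))
j(h) = 6 + h
(Y(-7) + 48)*j(K(-4)) = (-7 + 48)*(6 - 1/(25 + 5*(-4))) = 41*(6 - 1/(25 - 20)) = 41*(6 - 1/5) = 41*(29/5) = 1189/5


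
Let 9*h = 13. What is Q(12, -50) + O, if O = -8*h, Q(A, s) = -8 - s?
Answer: 274/9 ≈ 30.444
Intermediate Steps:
h = 13/9 (h = (⅑)*13 = 13/9 ≈ 1.4444)
O = -104/9 (O = -8*13/9 = -104/9 ≈ -11.556)
Q(12, -50) + O = (-8 - 1*(-50)) - 104/9 = (-8 + 50) - 104/9 = 42 - 104/9 = 274/9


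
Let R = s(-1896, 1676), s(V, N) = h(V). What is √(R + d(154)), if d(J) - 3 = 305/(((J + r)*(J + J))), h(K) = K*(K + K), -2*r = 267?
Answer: √286626275858230/6314 ≈ 2681.3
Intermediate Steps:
r = -267/2 (r = -½*267 = -267/2 ≈ -133.50)
h(K) = 2*K² (h(K) = K*(2*K) = 2*K²)
s(V, N) = 2*V²
R = 7189632 (R = 2*(-1896)² = 2*3594816 = 7189632)
d(J) = 3 + 305/(2*J*(-267/2 + J)) (d(J) = 3 + 305/(((J - 267/2)*(J + J))) = 3 + 305/(((-267/2 + J)*(2*J))) = 3 + 305/((2*J*(-267/2 + J))) = 3 + 305*(1/(2*J*(-267/2 + J))) = 3 + 305/(2*J*(-267/2 + J)))
√(R + d(154)) = √(7189632 + (305 - 801*154 + 6*154²)/(154*(-267 + 2*154))) = √(7189632 + (305 - 123354 + 6*23716)/(154*(-267 + 308))) = √(7189632 + (1/154)*(305 - 123354 + 142296)/41) = √(7189632 + (1/154)*(1/41)*19247) = √(7189632 + 19247/6314) = √(45395355695/6314) = √286626275858230/6314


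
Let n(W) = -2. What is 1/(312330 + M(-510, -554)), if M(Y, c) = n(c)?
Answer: 1/312328 ≈ 3.2018e-6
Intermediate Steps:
M(Y, c) = -2
1/(312330 + M(-510, -554)) = 1/(312330 - 2) = 1/312328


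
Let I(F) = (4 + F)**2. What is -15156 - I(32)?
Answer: -16452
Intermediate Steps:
-15156 - I(32) = -15156 - (4 + 32)**2 = -15156 - 1*36**2 = -15156 - 1*1296 = -15156 - 1296 = -16452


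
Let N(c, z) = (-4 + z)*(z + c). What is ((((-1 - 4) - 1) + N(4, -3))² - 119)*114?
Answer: 5700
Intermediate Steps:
N(c, z) = (-4 + z)*(c + z)
((((-1 - 4) - 1) + N(4, -3))² - 119)*114 = ((((-1 - 4) - 1) + ((-3)² - 4*4 - 4*(-3) + 4*(-3)))² - 119)*114 = (((-5 - 1) + (9 - 16 + 12 - 12))² - 119)*114 = ((-6 - 7)² - 119)*114 = ((-13)² - 119)*114 = (169 - 119)*114 = 50*114 = 5700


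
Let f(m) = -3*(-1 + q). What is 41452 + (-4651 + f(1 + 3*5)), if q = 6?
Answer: 36786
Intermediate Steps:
f(m) = -15 (f(m) = -3*(-1 + 6) = -3*5 = -15)
41452 + (-4651 + f(1 + 3*5)) = 41452 + (-4651 - 15) = 41452 - 4666 = 36786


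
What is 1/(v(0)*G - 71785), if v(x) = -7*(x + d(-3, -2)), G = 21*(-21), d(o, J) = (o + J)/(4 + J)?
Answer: -2/159005 ≈ -1.2578e-5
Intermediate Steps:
d(o, J) = (J + o)/(4 + J)
G = -441
v(x) = 35/2 - 7*x (v(x) = -7*(x + (-2 - 3)/(4 - 2)) = -7*(x - 5/2) = -7*(-5/2 + x) = 35/2 - 7*x)
1/(v(0)*G - 71785) = 1/((35/2 - 7*0)*(-441) - 71785) = 1/((35/2 + 0)*(-441) - 71785) = 1/((35/2)*(-441) - 71785) = 1/(-15435/2 - 71785) = 1/(-159005/2) = -2/159005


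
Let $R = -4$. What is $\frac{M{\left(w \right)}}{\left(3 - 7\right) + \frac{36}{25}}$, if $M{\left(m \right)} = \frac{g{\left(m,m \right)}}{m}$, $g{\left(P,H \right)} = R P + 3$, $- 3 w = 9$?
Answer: $\frac{125}{64} \approx 1.9531$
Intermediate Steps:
$w = -3$ ($w = \left(- \frac{1}{3}\right) 9 = -3$)
$g{\left(P,H \right)} = 3 - 4 P$ ($g{\left(P,H \right)} = - 4 P + 3 = 3 - 4 P$)
$M{\left(m \right)} = \frac{3 - 4 m}{m}$
$\frac{M{\left(w \right)}}{\left(3 - 7\right) + \frac{36}{25}} = \frac{-4 + \frac{3}{-3}}{\left(3 - 7\right) + \frac{36}{25}} = \frac{-4 + 3 \left(- \frac{1}{3}\right)}{-4 + 36 \cdot \frac{1}{25}} = \frac{-4 - 1}{-4 + \frac{36}{25}} = - \frac{5}{- \frac{64}{25}} = \left(-5\right) \left(- \frac{25}{64}\right) = \frac{125}{64}$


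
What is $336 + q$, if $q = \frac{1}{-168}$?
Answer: $\frac{56447}{168} \approx 335.99$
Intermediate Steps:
$q = - \frac{1}{168} \approx -0.0059524$
$336 + q = 336 - \frac{1}{168} = \frac{56447}{168}$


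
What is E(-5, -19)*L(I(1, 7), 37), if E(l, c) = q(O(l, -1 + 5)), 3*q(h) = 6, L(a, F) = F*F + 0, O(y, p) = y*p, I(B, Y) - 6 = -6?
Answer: 2738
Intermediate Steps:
I(B, Y) = 0 (I(B, Y) = 6 - 6 = 0)
O(y, p) = p*y
L(a, F) = F² (L(a, F) = F² + 0 = F²)
q(h) = 2 (q(h) = (⅓)*6 = 2)
E(l, c) = 2
E(-5, -19)*L(I(1, 7), 37) = 2*37² = 2*1369 = 2738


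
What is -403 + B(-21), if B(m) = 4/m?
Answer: -8467/21 ≈ -403.19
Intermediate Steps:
-403 + B(-21) = -403 + 4/(-21) = -403 + 4*(-1/21) = -403 - 4/21 = -8467/21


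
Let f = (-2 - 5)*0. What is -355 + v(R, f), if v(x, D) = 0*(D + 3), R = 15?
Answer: -355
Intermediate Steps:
f = 0 (f = -7*0 = 0)
v(x, D) = 0 (v(x, D) = 0*(3 + D) = 0)
-355 + v(R, f) = -355 + 0 = -355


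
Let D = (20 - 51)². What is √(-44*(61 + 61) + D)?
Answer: I*√4407 ≈ 66.385*I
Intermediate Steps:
D = 961 (D = (-31)² = 961)
√(-44*(61 + 61) + D) = √(-44*(61 + 61) + 961) = √(-44*122 + 961) = √(-5368 + 961) = √(-4407) = I*√4407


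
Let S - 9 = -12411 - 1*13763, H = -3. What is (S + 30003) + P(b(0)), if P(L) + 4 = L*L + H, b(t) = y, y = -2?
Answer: 3835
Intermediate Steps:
b(t) = -2
P(L) = -7 + L² (P(L) = -4 + (L*L - 3) = -4 + (L² - 3) = -4 + (-3 + L²) = -7 + L²)
S = -26165 (S = 9 + (-12411 - 1*13763) = 9 + (-12411 - 13763) = 9 - 26174 = -26165)
(S + 30003) + P(b(0)) = (-26165 + 30003) + (-7 + (-2)²) = 3838 + (-7 + 4) = 3838 - 3 = 3835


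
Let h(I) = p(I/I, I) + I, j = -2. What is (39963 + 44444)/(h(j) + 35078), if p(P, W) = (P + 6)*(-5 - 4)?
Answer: 84407/35013 ≈ 2.4107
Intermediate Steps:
p(P, W) = -54 - 9*P (p(P, W) = (6 + P)*(-9) = -54 - 9*P)
h(I) = -63 + I (h(I) = (-54 - 9*I/I) + I = (-54 - 9*1) + I = (-54 - 9) + I = -63 + I)
(39963 + 44444)/(h(j) + 35078) = (39963 + 44444)/((-63 - 2) + 35078) = 84407/(-65 + 35078) = 84407/35013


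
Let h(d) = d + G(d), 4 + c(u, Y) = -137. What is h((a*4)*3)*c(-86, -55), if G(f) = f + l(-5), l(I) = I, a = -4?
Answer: 14241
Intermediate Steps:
G(f) = -5 + f (G(f) = f - 5 = -5 + f)
c(u, Y) = -141 (c(u, Y) = -4 - 137 = -141)
h(d) = -5 + 2*d (h(d) = d + (-5 + d) = -5 + 2*d)
h((a*4)*3)*c(-86, -55) = (-5 + 2*(-4*4*3))*(-141) = (-5 + 2*(-16*3))*(-141) = (-5 + 2*(-48))*(-141) = (-5 - 96)*(-141) = -101*(-141) = 14241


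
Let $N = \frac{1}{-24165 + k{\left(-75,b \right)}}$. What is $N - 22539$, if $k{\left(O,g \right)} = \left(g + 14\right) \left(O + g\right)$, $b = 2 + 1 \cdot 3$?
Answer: $- \frac{574631806}{25495} \approx -22539.0$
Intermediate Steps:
$b = 5$ ($b = 2 + 3 = 5$)
$k{\left(O,g \right)} = \left(14 + g\right) \left(O + g\right)$
$N = - \frac{1}{25495}$ ($N = \frac{1}{-24165 + \left(5^{2} + 14 \left(-75\right) + 14 \cdot 5 - 375\right)} = \frac{1}{-24165 + \left(25 - 1050 + 70 - 375\right)} = \frac{1}{-24165 - 1330} = \frac{1}{-25495} = - \frac{1}{25495} \approx -3.9223 \cdot 10^{-5}$)
$N - 22539 = - \frac{1}{25495} - 22539 = - \frac{574631806}{25495}$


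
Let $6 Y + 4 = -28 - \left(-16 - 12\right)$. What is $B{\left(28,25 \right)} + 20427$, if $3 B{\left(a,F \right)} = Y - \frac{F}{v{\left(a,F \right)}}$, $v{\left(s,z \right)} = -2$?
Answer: $\frac{367757}{18} \approx 20431.0$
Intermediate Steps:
$Y = - \frac{2}{3}$ ($Y = - \frac{2}{3} + \frac{-28 - \left(-16 - 12\right)}{6} = - \frac{2}{3} + \frac{-28 - -28}{6} = - \frac{2}{3} + \frac{-28 + 28}{6} = - \frac{2}{3} + \frac{1}{6} \cdot 0 = - \frac{2}{3} + 0 = - \frac{2}{3} \approx -0.66667$)
$B{\left(a,F \right)} = - \frac{2}{9} + \frac{F}{6}$ ($B{\left(a,F \right)} = \frac{- \frac{2}{3} - \frac{F}{-2}}{3} = \frac{- \frac{2}{3} - F \left(- \frac{1}{2}\right)}{3} = \frac{- \frac{2}{3} - - \frac{F}{2}}{3} = \frac{- \frac{2}{3} + \frac{F}{2}}{3} = - \frac{2}{9} + \frac{F}{6}$)
$B{\left(28,25 \right)} + 20427 = \left(- \frac{2}{9} + \frac{1}{6} \cdot 25\right) + 20427 = \left(- \frac{2}{9} + \frac{25}{6}\right) + 20427 = \frac{71}{18} + 20427 = \frac{367757}{18}$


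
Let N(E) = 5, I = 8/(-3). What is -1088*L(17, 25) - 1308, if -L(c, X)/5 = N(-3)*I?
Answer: -221524/3 ≈ -73841.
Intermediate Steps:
I = -8/3 (I = 8*(-1/3) = -8/3 ≈ -2.6667)
L(c, X) = 200/3 (L(c, X) = -25*(-8)/3 = -5*(-40/3) = 200/3)
-1088*L(17, 25) - 1308 = -1088*200/3 - 1308 = -217600/3 - 1308 = -221524/3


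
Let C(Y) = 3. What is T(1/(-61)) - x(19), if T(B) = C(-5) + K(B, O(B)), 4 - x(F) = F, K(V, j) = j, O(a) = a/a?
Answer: 19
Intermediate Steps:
O(a) = 1
x(F) = 4 - F
T(B) = 4 (T(B) = 3 + 1 = 4)
T(1/(-61)) - x(19) = 4 - (4 - 1*19) = 4 - (4 - 19) = 4 - 1*(-15) = 4 + 15 = 19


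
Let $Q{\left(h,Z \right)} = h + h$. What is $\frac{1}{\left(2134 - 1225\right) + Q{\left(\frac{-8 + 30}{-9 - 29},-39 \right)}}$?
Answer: $\frac{19}{17249} \approx 0.0011015$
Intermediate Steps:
$Q{\left(h,Z \right)} = 2 h$
$\frac{1}{\left(2134 - 1225\right) + Q{\left(\frac{-8 + 30}{-9 - 29},-39 \right)}} = \frac{1}{\left(2134 - 1225\right) + 2 \frac{-8 + 30}{-9 - 29}} = \frac{1}{909 + 2 \frac{22}{-38}} = \frac{1}{909 + 2 \cdot 22 \left(- \frac{1}{38}\right)} = \frac{1}{909 + 2 \left(- \frac{11}{19}\right)} = \frac{1}{909 - \frac{22}{19}} = \frac{1}{\frac{17249}{19}} = \frac{19}{17249}$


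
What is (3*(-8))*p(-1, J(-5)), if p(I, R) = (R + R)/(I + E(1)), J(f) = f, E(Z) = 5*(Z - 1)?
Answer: -240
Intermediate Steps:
E(Z) = -5 + 5*Z (E(Z) = 5*(-1 + Z) = -5 + 5*Z)
p(I, R) = 2*R/I (p(I, R) = (R + R)/(I + (-5 + 5*1)) = (2*R)/(I + (-5 + 5)) = (2*R)/(I + 0) = (2*R)/I = 2*R/I)
(3*(-8))*p(-1, J(-5)) = (3*(-8))*(2*(-5)/(-1)) = -48*(-5)*(-1) = -24*10 = -240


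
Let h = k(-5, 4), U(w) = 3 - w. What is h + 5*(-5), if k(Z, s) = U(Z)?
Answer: -17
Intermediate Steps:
k(Z, s) = 3 - Z
h = 8 (h = 3 - 1*(-5) = 3 + 5 = 8)
h + 5*(-5) = 8 + 5*(-5) = 8 - 25 = -17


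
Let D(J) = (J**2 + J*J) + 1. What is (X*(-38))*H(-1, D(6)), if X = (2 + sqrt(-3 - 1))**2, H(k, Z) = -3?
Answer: 912*I ≈ 912.0*I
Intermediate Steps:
D(J) = 1 + 2*J**2 (D(J) = (J**2 + J**2) + 1 = 2*J**2 + 1 = 1 + 2*J**2)
X = (2 + 2*I)**2 (X = (2 + sqrt(-4))**2 = (2 + 2*I)**2 ≈ 8.0*I)
(X*(-38))*H(-1, D(6)) = ((8*I)*(-38))*(-3) = -304*I*(-3) = 912*I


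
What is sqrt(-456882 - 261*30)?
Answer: 34*I*sqrt(402) ≈ 681.7*I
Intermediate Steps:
sqrt(-456882 - 261*30) = sqrt(-456882 - 7830) = sqrt(-464712) = 34*I*sqrt(402)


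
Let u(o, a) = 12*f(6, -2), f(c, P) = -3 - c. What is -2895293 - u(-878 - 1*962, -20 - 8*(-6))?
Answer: -2895185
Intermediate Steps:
u(o, a) = -108 (u(o, a) = 12*(-3 - 1*6) = 12*(-3 - 6) = 12*(-9) = -108)
-2895293 - u(-878 - 1*962, -20 - 8*(-6)) = -2895293 - 1*(-108) = -2895293 + 108 = -2895185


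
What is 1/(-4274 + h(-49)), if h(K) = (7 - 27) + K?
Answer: -1/4343 ≈ -0.00023026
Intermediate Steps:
h(K) = -20 + K
1/(-4274 + h(-49)) = 1/(-4274 + (-20 - 49)) = 1/(-4274 - 69) = 1/(-4343) = -1/4343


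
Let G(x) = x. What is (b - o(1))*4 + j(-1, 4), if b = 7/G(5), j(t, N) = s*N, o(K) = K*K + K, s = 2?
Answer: 28/5 ≈ 5.6000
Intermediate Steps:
o(K) = K + K**2 (o(K) = K**2 + K = K + K**2)
j(t, N) = 2*N
b = 7/5 ≈ 1.4000
(b - o(1))*4 + j(-1, 4) = (7/5 - (1 + 1))*4 + 2*4 = (7/5 - 2)*4 + 8 = -3/5*4 + 8 = -12/5 + 8 = 28/5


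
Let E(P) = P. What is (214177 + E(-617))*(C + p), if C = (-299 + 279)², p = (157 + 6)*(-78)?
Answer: -2629777840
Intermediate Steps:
p = -12714 (p = 163*(-78) = -12714)
C = 400 (C = (-20)² = 400)
(214177 + E(-617))*(C + p) = (214177 - 617)*(400 - 12714) = 213560*(-12314) = -2629777840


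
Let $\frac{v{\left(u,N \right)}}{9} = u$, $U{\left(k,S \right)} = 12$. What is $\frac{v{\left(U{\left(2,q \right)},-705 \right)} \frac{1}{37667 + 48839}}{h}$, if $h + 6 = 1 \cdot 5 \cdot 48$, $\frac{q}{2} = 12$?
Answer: $\frac{3}{562289} \approx 5.3353 \cdot 10^{-6}$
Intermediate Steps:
$q = 24$ ($q = 2 \cdot 12 = 24$)
$v{\left(u,N \right)} = 9 u$
$h = 234$ ($h = -6 + 1 \cdot 5 \cdot 48 = -6 + 5 \cdot 48 = -6 + 240 = 234$)
$\frac{v{\left(U{\left(2,q \right)},-705 \right)} \frac{1}{37667 + 48839}}{h} = \frac{9 \cdot 12 \frac{1}{37667 + 48839}}{234} = \frac{108}{86506} \cdot \frac{1}{234} = 108 \cdot \frac{1}{86506} \cdot \frac{1}{234} = \frac{54}{43253} \cdot \frac{1}{234} = \frac{3}{562289}$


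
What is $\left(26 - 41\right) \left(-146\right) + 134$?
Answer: $2324$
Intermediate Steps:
$\left(26 - 41\right) \left(-146\right) + 134 = \left(-15\right) \left(-146\right) + 134 = 2190 + 134 = 2324$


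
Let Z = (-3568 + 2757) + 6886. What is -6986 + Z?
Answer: -911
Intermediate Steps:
Z = 6075 (Z = -811 + 6886 = 6075)
-6986 + Z = -6986 + 6075 = -911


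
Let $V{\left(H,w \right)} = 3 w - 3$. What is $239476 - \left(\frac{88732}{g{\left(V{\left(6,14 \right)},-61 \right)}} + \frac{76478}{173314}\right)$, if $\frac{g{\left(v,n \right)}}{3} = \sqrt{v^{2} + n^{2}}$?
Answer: $\frac{20752233493}{86657} - \frac{44366 \sqrt{5242}}{7863} \approx 2.3907 \cdot 10^{5}$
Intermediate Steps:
$V{\left(H,w \right)} = -3 + 3 w$
$g{\left(v,n \right)} = 3 \sqrt{n^{2} + v^{2}}$ ($g{\left(v,n \right)} = 3 \sqrt{v^{2} + n^{2}} = 3 \sqrt{n^{2} + v^{2}}$)
$239476 - \left(\frac{88732}{g{\left(V{\left(6,14 \right)},-61 \right)}} + \frac{76478}{173314}\right) = 239476 - \left(\frac{88732}{3 \sqrt{\left(-61\right)^{2} + \left(-3 + 3 \cdot 14\right)^{2}}} + \frac{76478}{173314}\right) = 239476 - \left(\frac{88732}{3 \sqrt{3721 + \left(-3 + 42\right)^{2}}} + 76478 \cdot \frac{1}{173314}\right) = 239476 - \left(\frac{88732}{3 \sqrt{3721 + 39^{2}}} + \frac{38239}{86657}\right) = 239476 - \left(\frac{88732}{3 \sqrt{3721 + 1521}} + \frac{38239}{86657}\right) = 239476 - \left(\frac{88732}{3 \sqrt{5242}} + \frac{38239}{86657}\right) = 239476 - \left(88732 \frac{\sqrt{5242}}{15726} + \frac{38239}{86657}\right) = 239476 - \left(\frac{44366 \sqrt{5242}}{7863} + \frac{38239}{86657}\right) = 239476 - \left(\frac{38239}{86657} + \frac{44366 \sqrt{5242}}{7863}\right) = \frac{20752233493}{86657} - \frac{44366 \sqrt{5242}}{7863}$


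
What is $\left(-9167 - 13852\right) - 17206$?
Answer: $-40225$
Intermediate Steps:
$\left(-9167 - 13852\right) - 17206 = -23019 - 17206 = -40225$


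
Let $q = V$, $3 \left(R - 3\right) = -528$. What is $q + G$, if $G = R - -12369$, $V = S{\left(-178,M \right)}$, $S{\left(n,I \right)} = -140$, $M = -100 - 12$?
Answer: $12056$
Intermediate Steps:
$R = -173$ ($R = 3 + \frac{1}{3} \left(-528\right) = 3 - 176 = -173$)
$M = -112$
$V = -140$
$q = -140$
$G = 12196$ ($G = -173 - -12369 = -173 + 12369 = 12196$)
$q + G = -140 + 12196 = 12056$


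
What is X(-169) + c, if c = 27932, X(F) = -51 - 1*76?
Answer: 27805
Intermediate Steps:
X(F) = -127 (X(F) = -51 - 76 = -127)
X(-169) + c = -127 + 27932 = 27805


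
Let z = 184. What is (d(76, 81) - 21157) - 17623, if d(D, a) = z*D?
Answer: -24796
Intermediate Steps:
d(D, a) = 184*D
(d(76, 81) - 21157) - 17623 = (184*76 - 21157) - 17623 = (13984 - 21157) - 17623 = -7173 - 17623 = -24796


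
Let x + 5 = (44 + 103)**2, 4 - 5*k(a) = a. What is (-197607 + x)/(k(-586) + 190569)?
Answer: -176003/190687 ≈ -0.92299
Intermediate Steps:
k(a) = 4/5 - a/5
x = 21604 (x = -5 + (44 + 103)**2 = -5 + 147**2 = -5 + 21609 = 21604)
(-197607 + x)/(k(-586) + 190569) = (-197607 + 21604)/((4/5 - 1/5*(-586)) + 190569) = -176003/((4/5 + 586/5) + 190569) = -176003/(118 + 190569) = -176003/190687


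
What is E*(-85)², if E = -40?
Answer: -289000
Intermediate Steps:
E*(-85)² = -40*(-85)² = -40*7225 = -289000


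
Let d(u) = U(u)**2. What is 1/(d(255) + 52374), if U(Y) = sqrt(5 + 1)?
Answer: 1/52380 ≈ 1.9091e-5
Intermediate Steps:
U(Y) = sqrt(6)
d(u) = 6 (d(u) = (sqrt(6))**2 = 6)
1/(d(255) + 52374) = 1/(6 + 52374) = 1/52380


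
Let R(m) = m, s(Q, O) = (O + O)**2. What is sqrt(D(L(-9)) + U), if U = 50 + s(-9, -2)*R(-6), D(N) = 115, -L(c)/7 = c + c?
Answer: sqrt(69) ≈ 8.3066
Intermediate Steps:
s(Q, O) = 4*O**2 (s(Q, O) = (2*O)**2 = 4*O**2)
L(c) = -14*c (L(c) = -7*(c + c) = -14*c)
U = -46 (U = 50 + (4*(-2)**2)*(-6) = 50 + (4*4)*(-6) = 50 + 16*(-6) = 50 - 96 = -46)
sqrt(D(L(-9)) + U) = sqrt(115 - 46) = sqrt(69)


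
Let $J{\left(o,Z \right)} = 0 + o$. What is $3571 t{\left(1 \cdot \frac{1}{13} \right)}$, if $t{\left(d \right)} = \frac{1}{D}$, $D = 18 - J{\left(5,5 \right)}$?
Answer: $\frac{3571}{13} \approx 274.69$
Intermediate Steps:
$J{\left(o,Z \right)} = o$
$D = 13$ ($D = 18 - 5 = 13$)
$t{\left(d \right)} = \frac{1}{13}$
$3571 t{\left(1 \cdot \frac{1}{13} \right)} = 3571 \cdot \frac{1}{13} = \frac{3571}{13}$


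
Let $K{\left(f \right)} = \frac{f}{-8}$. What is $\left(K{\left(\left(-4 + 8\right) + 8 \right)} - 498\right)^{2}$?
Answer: $\frac{998001}{4} \approx 2.495 \cdot 10^{5}$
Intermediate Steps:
$K{\left(f \right)} = - \frac{f}{8}$ ($K{\left(f \right)} = f \left(- \frac{1}{8}\right) = - \frac{f}{8}$)
$\left(K{\left(\left(-4 + 8\right) + 8 \right)} - 498\right)^{2} = \left(- \frac{\left(-4 + 8\right) + 8}{8} - 498\right)^{2} = \left(- \frac{4 + 8}{8} - 498\right)^{2} = \left(\left(- \frac{1}{8}\right) 12 - 498\right)^{2} = \left(- \frac{3}{2} - 498\right)^{2} = \left(- \frac{999}{2}\right)^{2} = \frac{998001}{4}$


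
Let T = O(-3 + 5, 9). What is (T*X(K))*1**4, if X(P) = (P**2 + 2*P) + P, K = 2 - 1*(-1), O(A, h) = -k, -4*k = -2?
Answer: -9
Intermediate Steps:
k = 1/2 (k = -1/4*(-2) = 1/2 ≈ 0.50000)
O(A, h) = -1/2 (O(A, h) = -1*1/2 = -1/2)
K = 3 (K = 2 + 1 = 3)
T = -1/2 ≈ -0.50000
X(P) = P**2 + 3*P
(T*X(K))*1**4 = -3*(3 + 3)/2*1**4 = -3*6/2*1 = -1/2*18*1 = -9*1 = -9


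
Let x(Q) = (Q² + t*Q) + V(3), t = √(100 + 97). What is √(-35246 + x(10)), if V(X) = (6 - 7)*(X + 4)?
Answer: √(-35153 + 10*√197) ≈ 187.12*I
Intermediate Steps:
V(X) = -4 - X (V(X) = -(4 + X) = -4 - X)
t = √197 ≈ 14.036
x(Q) = -7 + Q² + Q*√197 (x(Q) = (Q² + √197*Q) + (-4 - 1*3) = (Q² + Q*√197) + (-4 - 3) = (Q² + Q*√197) - 7 = -7 + Q² + Q*√197)
√(-35246 + x(10)) = √(-35246 + (-7 + 10² + 10*√197)) = √(-35246 + (-7 + 100 + 10*√197)) = √(-35246 + (93 + 10*√197)) = √(-35153 + 10*√197)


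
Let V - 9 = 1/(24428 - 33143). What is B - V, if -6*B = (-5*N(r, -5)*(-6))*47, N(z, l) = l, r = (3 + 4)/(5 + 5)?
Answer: 10161691/8715 ≈ 1166.0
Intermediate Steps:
r = 7/10 ≈ 0.70000
V = 78434/8715 (V = 9 + 1/(24428 - 33143) = 9 + 1/(-8715) = 9 - 1/8715 = 78434/8715 ≈ 8.9999)
B = 1175 (B = --5*(-5)*(-6)*47/6 = -25*(-6)*47/6 = -(-25)*47 = -⅙*(-7050) = 1175)
B - V = 1175 - 1*78434/8715 = 1175 - 78434/8715 = 10161691/8715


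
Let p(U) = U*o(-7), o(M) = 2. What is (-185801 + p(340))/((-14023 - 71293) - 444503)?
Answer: 185121/529819 ≈ 0.34940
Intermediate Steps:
p(U) = 2*U (p(U) = U*2 = 2*U)
(-185801 + p(340))/((-14023 - 71293) - 444503) = (-185801 + 2*340)/((-14023 - 71293) - 444503) = (-185801 + 680)/(-85316 - 444503) = -185121/(-529819) = -185121*(-1/529819) = 185121/529819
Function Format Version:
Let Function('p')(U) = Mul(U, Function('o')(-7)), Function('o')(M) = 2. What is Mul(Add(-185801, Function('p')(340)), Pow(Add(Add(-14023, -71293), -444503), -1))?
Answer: Rational(185121, 529819) ≈ 0.34940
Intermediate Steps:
Function('p')(U) = Mul(2, U) (Function('p')(U) = Mul(U, 2) = Mul(2, U))
Mul(Add(-185801, Function('p')(340)), Pow(Add(Add(-14023, -71293), -444503), -1)) = Mul(Add(-185801, Mul(2, 340)), Pow(Add(Add(-14023, -71293), -444503), -1)) = Mul(Add(-185801, 680), Pow(Add(-85316, -444503), -1)) = Mul(-185121, Pow(-529819, -1)) = Mul(-185121, Rational(-1, 529819)) = Rational(185121, 529819)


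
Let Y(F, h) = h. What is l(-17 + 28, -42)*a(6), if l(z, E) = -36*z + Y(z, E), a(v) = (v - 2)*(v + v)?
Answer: -21024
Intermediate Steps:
a(v) = 2*v*(-2 + v) (a(v) = (-2 + v)*(2*v) = 2*v*(-2 + v))
l(z, E) = E - 36*z (l(z, E) = -36*z + E = E - 36*z)
l(-17 + 28, -42)*a(6) = (-42 - 36*(-17 + 28))*(2*6*(-2 + 6)) = (-42 - 36*11)*(2*6*4) = (-42 - 396)*48 = -438*48 = -21024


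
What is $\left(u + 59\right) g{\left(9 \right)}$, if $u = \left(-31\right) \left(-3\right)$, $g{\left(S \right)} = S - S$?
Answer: $0$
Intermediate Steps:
$g{\left(S \right)} = 0$
$u = 93$
$\left(u + 59\right) g{\left(9 \right)} = \left(93 + 59\right) 0 = 152 \cdot 0 = 0$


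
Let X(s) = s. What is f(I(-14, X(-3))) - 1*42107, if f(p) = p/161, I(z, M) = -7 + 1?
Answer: -6779233/161 ≈ -42107.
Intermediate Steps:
I(z, M) = -6
f(p) = p/161 (f(p) = p*(1/161) = p/161)
f(I(-14, X(-3))) - 1*42107 = (1/161)*(-6) - 1*42107 = -6/161 - 42107 = -6779233/161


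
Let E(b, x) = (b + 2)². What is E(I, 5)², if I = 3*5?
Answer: 83521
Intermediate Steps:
I = 15
E(b, x) = (2 + b)²
E(I, 5)² = ((2 + 15)²)² = (17²)² = 289² = 83521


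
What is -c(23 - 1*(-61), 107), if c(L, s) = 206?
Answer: -206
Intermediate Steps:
-c(23 - 1*(-61), 107) = -1*206 = -206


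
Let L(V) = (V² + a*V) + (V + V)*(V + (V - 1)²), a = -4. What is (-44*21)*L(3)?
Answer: -36036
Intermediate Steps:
L(V) = V² - 4*V + 2*V*(V + (-1 + V)²) (L(V) = (V² - 4*V) + (V + V)*(V + (V - 1)²) = (V² - 4*V) + (2*V)*(V + (-1 + V)²) = (V² - 4*V) + 2*V*(V + (-1 + V)²) = V² - 4*V + 2*V*(V + (-1 + V)²))
(-44*21)*L(3) = (-44*21)*(3*(-2 - 1*3 + 2*3²)) = -2772*(-2 - 3 + 2*9) = -2772*(-2 - 3 + 18) = -2772*13 = -924*39 = -36036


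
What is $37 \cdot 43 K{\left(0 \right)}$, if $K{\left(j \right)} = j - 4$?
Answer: $-6364$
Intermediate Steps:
$K{\left(j \right)} = -4 + j$ ($K{\left(j \right)} = j - 4 = -4 + j$)
$37 \cdot 43 K{\left(0 \right)} = 37 \cdot 43 \left(-4 + 0\right) = 1591 \left(-4\right) = -6364$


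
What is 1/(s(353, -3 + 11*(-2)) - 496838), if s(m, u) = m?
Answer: -1/496485 ≈ -2.0142e-6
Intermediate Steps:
1/(s(353, -3 + 11*(-2)) - 496838) = 1/(353 - 496838) = 1/(-496485) = -1/496485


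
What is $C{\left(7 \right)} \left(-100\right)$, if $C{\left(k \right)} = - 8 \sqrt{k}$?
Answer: $800 \sqrt{7} \approx 2116.6$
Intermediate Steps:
$C{\left(7 \right)} \left(-100\right) = - 8 \sqrt{7} \left(-100\right) = 800 \sqrt{7}$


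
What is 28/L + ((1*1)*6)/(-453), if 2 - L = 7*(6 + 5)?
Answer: -4378/11325 ≈ -0.38658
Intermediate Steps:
L = -75 (L = 2 - 7*(6 + 5) = 2 - 7*11 = 2 - 1*77 = 2 - 77 = -75)
28/L + ((1*1)*6)/(-453) = 28/(-75) + ((1*1)*6)/(-453) = 28*(-1/75) + (1*6)*(-1/453) = -28/75 + 6*(-1/453) = -28/75 - 2/151 = -4378/11325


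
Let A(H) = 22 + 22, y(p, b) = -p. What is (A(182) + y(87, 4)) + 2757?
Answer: 2714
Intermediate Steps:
A(H) = 44
(A(182) + y(87, 4)) + 2757 = (44 - 1*87) + 2757 = (44 - 87) + 2757 = -43 + 2757 = 2714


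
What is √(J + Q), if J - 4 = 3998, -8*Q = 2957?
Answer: √58118/4 ≈ 60.269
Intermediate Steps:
Q = -2957/8 (Q = -⅛*2957 = -2957/8 ≈ -369.63)
J = 4002 (J = 4 + 3998 = 4002)
√(J + Q) = √(4002 - 2957/8) = √(29059/8) = √58118/4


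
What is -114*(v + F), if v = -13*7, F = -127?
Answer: 24852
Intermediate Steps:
v = -91
-114*(v + F) = -114*(-91 - 127) = -114*(-218) = 24852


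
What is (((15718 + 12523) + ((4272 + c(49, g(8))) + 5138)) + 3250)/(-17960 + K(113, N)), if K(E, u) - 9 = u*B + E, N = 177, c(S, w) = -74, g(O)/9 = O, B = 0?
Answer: -13609/5946 ≈ -2.2888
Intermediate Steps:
g(O) = 9*O
K(E, u) = 9 + E (K(E, u) = 9 + (u*0 + E) = 9 + (0 + E) = 9 + E)
(((15718 + 12523) + ((4272 + c(49, g(8))) + 5138)) + 3250)/(-17960 + K(113, N)) = (((15718 + 12523) + ((4272 - 74) + 5138)) + 3250)/(-17960 + (9 + 113)) = ((28241 + (4198 + 5138)) + 3250)/(-17960 + 122) = ((28241 + 9336) + 3250)/(-17838) = (37577 + 3250)*(-1/17838) = 40827*(-1/17838) = -13609/5946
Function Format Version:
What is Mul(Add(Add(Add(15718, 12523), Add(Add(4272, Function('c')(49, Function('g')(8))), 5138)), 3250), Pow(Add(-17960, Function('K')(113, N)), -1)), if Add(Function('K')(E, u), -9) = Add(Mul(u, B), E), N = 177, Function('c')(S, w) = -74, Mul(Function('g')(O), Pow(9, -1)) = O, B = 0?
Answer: Rational(-13609, 5946) ≈ -2.2888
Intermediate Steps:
Function('g')(O) = Mul(9, O)
Function('K')(E, u) = Add(9, E) (Function('K')(E, u) = Add(9, Add(Mul(u, 0), E)) = Add(9, Add(0, E)) = Add(9, E))
Mul(Add(Add(Add(15718, 12523), Add(Add(4272, Function('c')(49, Function('g')(8))), 5138)), 3250), Pow(Add(-17960, Function('K')(113, N)), -1)) = Mul(Add(Add(Add(15718, 12523), Add(Add(4272, -74), 5138)), 3250), Pow(Add(-17960, Add(9, 113)), -1)) = Mul(Add(Add(28241, Add(4198, 5138)), 3250), Pow(Add(-17960, 122), -1)) = Mul(Add(Add(28241, 9336), 3250), Pow(-17838, -1)) = Mul(Add(37577, 3250), Rational(-1, 17838)) = Mul(40827, Rational(-1, 17838)) = Rational(-13609, 5946)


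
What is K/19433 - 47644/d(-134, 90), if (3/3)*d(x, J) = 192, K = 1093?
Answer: -231413999/932784 ≈ -248.09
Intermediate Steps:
d(x, J) = 192
K/19433 - 47644/d(-134, 90) = 1093/19433 - 47644/192 = 1093*(1/19433) - 47644*1/192 = 1093/19433 - 11911/48 = -231413999/932784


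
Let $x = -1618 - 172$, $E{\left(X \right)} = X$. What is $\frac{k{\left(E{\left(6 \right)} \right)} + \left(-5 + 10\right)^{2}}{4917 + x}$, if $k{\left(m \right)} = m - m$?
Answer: $\frac{25}{3127} \approx 0.0079949$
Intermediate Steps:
$k{\left(m \right)} = 0$
$x = -1790$ ($x = -1618 - 172 = -1790$)
$\frac{k{\left(E{\left(6 \right)} \right)} + \left(-5 + 10\right)^{2}}{4917 + x} = \frac{0 + \left(-5 + 10\right)^{2}}{4917 - 1790} = \frac{0 + 5^{2}}{3127} = \left(0 + 25\right) \frac{1}{3127} = 25 \cdot \frac{1}{3127} = \frac{25}{3127}$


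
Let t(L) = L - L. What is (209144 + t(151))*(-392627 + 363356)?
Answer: -6121854024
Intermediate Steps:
t(L) = 0
(209144 + t(151))*(-392627 + 363356) = (209144 + 0)*(-392627 + 363356) = 209144*(-29271) = -6121854024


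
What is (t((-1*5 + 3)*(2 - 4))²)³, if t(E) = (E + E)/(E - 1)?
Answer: 262144/729 ≈ 359.59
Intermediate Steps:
t(E) = 2*E/(-1 + E) (t(E) = (2*E)/(-1 + E) = 2*E/(-1 + E))
(t((-1*5 + 3)*(2 - 4))²)³ = ((2*((-1*5 + 3)*(2 - 4))/(-1 + (-1*5 + 3)*(2 - 4)))²)³ = ((2*((-5 + 3)*(-2))/(-1 + (-5 + 3)*(-2)))²)³ = ((2*(-2*(-2))/(-1 - 2*(-2)))²)³ = ((2*4/(-1 + 4))²)³ = ((2*4/3)²)³ = ((2*4*(⅓))²)³ = ((8/3)²)³ = (64/9)³ = 262144/729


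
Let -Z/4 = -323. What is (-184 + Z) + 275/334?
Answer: 370347/334 ≈ 1108.8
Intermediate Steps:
Z = 1292 (Z = -4*(-323) = 1292)
(-184 + Z) + 275/334 = (-184 + 1292) + 275/334 = 1108 + 275*(1/334) = 1108 + 275/334 = 370347/334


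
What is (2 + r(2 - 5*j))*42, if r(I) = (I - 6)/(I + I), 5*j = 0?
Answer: 42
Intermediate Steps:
j = 0 (j = (⅕)*0 = 0)
r(I) = (-6 + I)/(2*I) (r(I) = (-6 + I)/((2*I)) = (-6 + I)*(1/(2*I)) = (-6 + I)/(2*I))
(2 + r(2 - 5*j))*42 = (2 + (-6 + (2 - 5*0))/(2*(2 - 5*0)))*42 = (2 + (-6 + (2 + 0))/(2*(2 + 0)))*42 = (2 + (½)*(-6 + 2)/2)*42 = (2 + (½)*(½)*(-4))*42 = (2 - 1)*42 = 1*42 = 42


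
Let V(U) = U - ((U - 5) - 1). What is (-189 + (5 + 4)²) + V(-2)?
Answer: -102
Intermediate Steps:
V(U) = 6 (V(U) = U - ((-5 + U) - 1) = U - (-6 + U) = U + (6 - U) = 6)
(-189 + (5 + 4)²) + V(-2) = (-189 + (5 + 4)²) + 6 = (-189 + 9²) + 6 = (-189 + 81) + 6 = -108 + 6 = -102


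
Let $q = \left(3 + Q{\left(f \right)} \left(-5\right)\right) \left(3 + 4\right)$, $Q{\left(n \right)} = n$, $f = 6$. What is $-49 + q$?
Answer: $-238$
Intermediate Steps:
$q = -189$ ($q = \left(3 + 6 \left(-5\right)\right) \left(3 + 4\right) = \left(3 - 30\right) 7 = \left(-27\right) 7 = -189$)
$-49 + q = -49 - 189 = -238$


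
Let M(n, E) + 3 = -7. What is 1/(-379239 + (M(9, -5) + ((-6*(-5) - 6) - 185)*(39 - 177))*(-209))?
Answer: -1/5020711 ≈ -1.9918e-7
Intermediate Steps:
M(n, E) = -10 (M(n, E) = -3 - 7 = -10)
1/(-379239 + (M(9, -5) + ((-6*(-5) - 6) - 185)*(39 - 177))*(-209)) = 1/(-379239 + (-10 + ((-6*(-5) - 6) - 185)*(39 - 177))*(-209)) = 1/(-379239 + (-10 + ((30 - 6) - 185)*(-138))*(-209)) = 1/(-379239 + (-10 + (24 - 185)*(-138))*(-209)) = 1/(-379239 + (-10 - 161*(-138))*(-209)) = 1/(-379239 + (-10 + 22218)*(-209)) = 1/(-379239 + 22208*(-209)) = 1/(-379239 - 4641472) = 1/(-5020711) = -1/5020711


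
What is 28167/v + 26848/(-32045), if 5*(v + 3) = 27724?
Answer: 16459067/3877445 ≈ 4.2448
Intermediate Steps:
v = 27709/5 (v = -3 + (⅕)*27724 = -3 + 27724/5 = 27709/5 ≈ 5541.8)
28167/v + 26848/(-32045) = 28167/(27709/5) + 26848/(-32045) = 28167*(5/27709) + 26848*(-1/32045) = 615/121 - 26848/32045 = 16459067/3877445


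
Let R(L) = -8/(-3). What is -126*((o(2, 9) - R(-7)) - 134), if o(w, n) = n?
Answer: 16086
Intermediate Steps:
R(L) = 8/3 (R(L) = -8*(-⅓) = 8/3)
-126*((o(2, 9) - R(-7)) - 134) = -126*((9 - 1*8/3) - 134) = -126*((9 - 8/3) - 134) = -126*(19/3 - 134) = -126*(-383/3) = 16086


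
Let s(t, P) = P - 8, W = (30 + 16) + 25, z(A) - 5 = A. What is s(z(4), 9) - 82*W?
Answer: -5821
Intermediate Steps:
z(A) = 5 + A
W = 71 (W = 46 + 25 = 71)
s(t, P) = -8 + P
s(z(4), 9) - 82*W = (-8 + 9) - 82*71 = 1 - 5822 = -5821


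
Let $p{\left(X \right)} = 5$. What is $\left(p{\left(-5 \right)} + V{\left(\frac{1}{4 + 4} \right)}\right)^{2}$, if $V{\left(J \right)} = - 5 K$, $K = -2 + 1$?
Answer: $100$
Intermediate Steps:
$K = -1$
$V{\left(J \right)} = 5$ ($V{\left(J \right)} = \left(-5\right) \left(-1\right) = 5$)
$\left(p{\left(-5 \right)} + V{\left(\frac{1}{4 + 4} \right)}\right)^{2} = \left(5 + 5\right)^{2} = 10^{2} = 100$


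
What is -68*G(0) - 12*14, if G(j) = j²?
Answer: -168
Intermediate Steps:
-68*G(0) - 12*14 = -68*0² - 12*14 = -68*0 - 168 = 0 - 168 = -168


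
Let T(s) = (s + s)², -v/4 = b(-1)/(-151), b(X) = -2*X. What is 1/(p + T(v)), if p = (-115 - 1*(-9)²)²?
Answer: 22801/875923472 ≈ 2.6031e-5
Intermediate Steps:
v = 8/151 (v = -4*(-2*(-1))/(-151) = -8*(-1)/151 = -4*(-2/151) = 8/151 ≈ 0.052980)
T(s) = 4*s² (T(s) = (2*s)² = 4*s²)
p = 38416 (p = (-115 - 1*81)² = (-115 - 81)² = (-196)² = 38416)
1/(p + T(v)) = 1/(38416 + 4*(8/151)²) = 1/(38416 + 4*(64/22801)) = 1/(38416 + 256/22801) = 1/(875923472/22801) = 22801/875923472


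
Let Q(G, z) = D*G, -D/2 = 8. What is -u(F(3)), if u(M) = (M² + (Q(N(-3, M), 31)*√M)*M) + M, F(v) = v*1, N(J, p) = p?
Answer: -12 + 144*√3 ≈ 237.42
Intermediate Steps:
D = -16 (D = -2*8 = -16)
F(v) = v
Q(G, z) = -16*G
u(M) = M + M² - 16*M^(5/2) (u(M) = (M² + ((-16*M)*√M)*M) + M = (M² + (-16*M^(3/2))*M) + M = (M² - 16*M^(5/2)) + M = M + M² - 16*M^(5/2))
-u(F(3)) = -(3 + 3² - 144*√3) = -(3 + 9 - 144*√3) = -(12 - 144*√3) = -12 + 144*√3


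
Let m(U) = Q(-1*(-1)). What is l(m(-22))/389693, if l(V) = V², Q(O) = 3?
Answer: 9/389693 ≈ 2.3095e-5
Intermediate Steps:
m(U) = 3
l(m(-22))/389693 = 3²/389693 = 9*(1/389693) = 9/389693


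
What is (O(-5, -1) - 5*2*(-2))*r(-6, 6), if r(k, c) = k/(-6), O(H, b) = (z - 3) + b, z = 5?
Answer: 21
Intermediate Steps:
O(H, b) = 2 + b (O(H, b) = (5 - 3) + b = 2 + b)
r(k, c) = -k/6 (r(k, c) = k*(-1/6) = -k/6)
(O(-5, -1) - 5*2*(-2))*r(-6, 6) = ((2 - 1) - 5*2*(-2))*(-1/6*(-6)) = (1 - 10*(-2))*1 = (1 + 20)*1 = 21*1 = 21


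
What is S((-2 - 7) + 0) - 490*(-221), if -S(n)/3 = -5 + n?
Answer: 108332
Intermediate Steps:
S(n) = 15 - 3*n (S(n) = -3*(-5 + n) = 15 - 3*n)
S((-2 - 7) + 0) - 490*(-221) = (15 - 3*((-2 - 7) + 0)) - 490*(-221) = (15 - 3*(-9 + 0)) + 108290 = (15 - 3*(-9)) + 108290 = (15 + 27) + 108290 = 42 + 108290 = 108332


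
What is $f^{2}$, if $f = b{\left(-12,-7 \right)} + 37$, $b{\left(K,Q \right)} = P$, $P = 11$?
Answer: $2304$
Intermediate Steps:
$b{\left(K,Q \right)} = 11$
$f = 48$ ($f = 11 + 37 = 48$)
$f^{2} = 48^{2} = 2304$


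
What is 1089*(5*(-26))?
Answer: -141570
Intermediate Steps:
1089*(5*(-26)) = 1089*(-130) = -141570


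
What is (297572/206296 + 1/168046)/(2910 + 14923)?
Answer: 3125374413/38638780734133 ≈ 8.0887e-5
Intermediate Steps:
(297572/206296 + 1/168046)/(2910 + 14923) = (297572*(1/206296) + 1/168046)/17833 = (74393/51574 + 1/168046)*(1/17833) = (3125374413/2166701101)*(1/17833) = 3125374413/38638780734133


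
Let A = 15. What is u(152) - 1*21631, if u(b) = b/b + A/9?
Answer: -64885/3 ≈ -21628.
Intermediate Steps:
u(b) = 8/3 (u(b) = b/b + 15/9 = 1 + 15*(⅑) = 1 + 5/3 = 8/3)
u(152) - 1*21631 = 8/3 - 1*21631 = 8/3 - 21631 = -64885/3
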